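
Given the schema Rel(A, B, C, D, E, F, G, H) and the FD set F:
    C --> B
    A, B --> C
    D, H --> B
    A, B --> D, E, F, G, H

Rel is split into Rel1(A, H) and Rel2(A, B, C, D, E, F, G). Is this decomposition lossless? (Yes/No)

Rel1 ∩ Rel2 = {A}; its closure under F is {A}.
Neither Rel1 nor Rel2 is contained in that closure, so the decomposition is lossy.

No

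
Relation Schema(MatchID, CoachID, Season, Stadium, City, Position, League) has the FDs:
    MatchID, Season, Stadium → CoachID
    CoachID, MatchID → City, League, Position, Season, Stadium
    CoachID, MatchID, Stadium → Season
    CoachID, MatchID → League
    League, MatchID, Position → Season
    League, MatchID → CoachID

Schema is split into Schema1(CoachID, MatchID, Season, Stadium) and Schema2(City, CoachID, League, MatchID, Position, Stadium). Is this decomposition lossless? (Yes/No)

The shared attributes are {CoachID, MatchID, Stadium} and {CoachID, MatchID, Stadium}⁺ = {City, CoachID, League, MatchID, Position, Season, Stadium}.
Since Schema1 ⊆ {City, CoachID, League, MatchID, Position, Season, Stadium}, the intersection is a superkey of Schema1; the decomposition is lossless.

Yes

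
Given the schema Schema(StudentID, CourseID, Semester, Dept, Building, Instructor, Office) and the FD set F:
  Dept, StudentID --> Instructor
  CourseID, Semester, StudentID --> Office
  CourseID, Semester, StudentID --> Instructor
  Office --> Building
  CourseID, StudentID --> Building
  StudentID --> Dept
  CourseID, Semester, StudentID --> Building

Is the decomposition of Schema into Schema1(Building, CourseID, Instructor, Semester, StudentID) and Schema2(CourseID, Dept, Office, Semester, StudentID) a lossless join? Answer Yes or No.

Common attributes: {CourseID, Semester, StudentID}; their closure is {Building, CourseID, Dept, Instructor, Office, Semester, StudentID}.
This includes all of Schema1, so the common attributes are a superkey of Schema1 — the join is lossless.

Yes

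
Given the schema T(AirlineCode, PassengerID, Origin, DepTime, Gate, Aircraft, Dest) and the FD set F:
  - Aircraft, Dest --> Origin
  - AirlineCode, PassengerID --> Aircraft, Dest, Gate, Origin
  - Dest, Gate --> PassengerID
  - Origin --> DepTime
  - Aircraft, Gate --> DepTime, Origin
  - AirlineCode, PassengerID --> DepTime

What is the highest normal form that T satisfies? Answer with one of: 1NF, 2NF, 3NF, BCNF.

2NF

Candidate keys: {AirlineCode, Dest, Gate}, {AirlineCode, PassengerID}. Prime attributes: {AirlineCode, Dest, Gate, PassengerID}.
Aircraft, Dest --> Origin breaks BCNF: {Aircraft, Dest}⁺ = {Aircraft, DepTime, Dest, Origin}, so {Aircraft, Dest} is not a superkey.
Aircraft, Dest --> Origin has non-prime {Origin} on the right and a non-superkey on the left, so 3NF fails.
No proper subset of a key has a non-prime attribute in its closure, so there is no partial dependency; 2NF holds.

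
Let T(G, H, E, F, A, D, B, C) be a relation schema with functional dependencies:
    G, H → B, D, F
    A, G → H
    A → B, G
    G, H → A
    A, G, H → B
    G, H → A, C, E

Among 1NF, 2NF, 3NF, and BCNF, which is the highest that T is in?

Candidate keys: {A}, {G, H}. Prime attributes: {A, G, H}.
Each dependency's left side is a superkey — BCNF holds.

BCNF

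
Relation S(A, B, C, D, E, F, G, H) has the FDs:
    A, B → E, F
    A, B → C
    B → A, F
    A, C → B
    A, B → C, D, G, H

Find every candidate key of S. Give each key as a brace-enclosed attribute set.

{A, C}, {B}

{B}⁺ = {A, B, C, D, E, F, G, H} — all of the relation — so {B} is a candidate key.
{A, C}⁺ = {A, B, C, D, E, F, G, H} — all of the relation — so {A, C} is a candidate key.
Any other superkey properly contains one of these, so there are no further candidate keys.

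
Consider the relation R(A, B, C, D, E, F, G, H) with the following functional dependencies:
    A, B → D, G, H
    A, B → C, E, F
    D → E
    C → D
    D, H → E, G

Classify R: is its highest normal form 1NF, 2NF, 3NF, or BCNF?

2NF

Candidate key: {A, B}. Prime attributes: {A, B}.
For D → E we have {D}⁺ = {D, E}; {D} is not a superkey, so BCNF fails.
D → E has non-prime {E} on the right and a non-superkey on the left, so 3NF fails.
Checking every proper subset of each key, none determines a non-prime attribute — 2NF is satisfied.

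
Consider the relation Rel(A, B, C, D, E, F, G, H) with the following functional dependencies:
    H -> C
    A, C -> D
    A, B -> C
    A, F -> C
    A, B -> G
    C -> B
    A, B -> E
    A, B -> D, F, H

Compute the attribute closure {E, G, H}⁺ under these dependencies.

{B, C, E, G, H}

Start with {E, G, H}.
H -> C applies; add {C} → now {C, E, G, H}.
C -> B applies; add {B} → now {B, C, E, G, H}.
No further FD applies.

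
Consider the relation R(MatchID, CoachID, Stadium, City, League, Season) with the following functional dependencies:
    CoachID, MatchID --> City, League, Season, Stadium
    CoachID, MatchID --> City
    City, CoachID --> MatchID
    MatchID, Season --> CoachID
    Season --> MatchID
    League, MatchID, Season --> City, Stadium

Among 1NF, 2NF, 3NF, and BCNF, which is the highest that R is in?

Candidate keys: {City, CoachID}, {CoachID, MatchID}, {Season}. Prime attributes: {City, CoachID, MatchID, Season}.
The left-hand side of every FD is a superkey, so BCNF is satisfied.

BCNF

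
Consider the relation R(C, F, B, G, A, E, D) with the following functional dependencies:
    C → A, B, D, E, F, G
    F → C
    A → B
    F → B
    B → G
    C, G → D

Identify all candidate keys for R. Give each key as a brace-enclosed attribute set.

{C}⁺ = {A, B, C, D, E, F, G} — all of the relation — so {C} is a candidate key.
{F}⁺ = {A, B, C, D, E, F, G} — all of the relation — so {F} is a candidate key.
These are minimal and exhaustive — every other superkey contains one of them.

{C}, {F}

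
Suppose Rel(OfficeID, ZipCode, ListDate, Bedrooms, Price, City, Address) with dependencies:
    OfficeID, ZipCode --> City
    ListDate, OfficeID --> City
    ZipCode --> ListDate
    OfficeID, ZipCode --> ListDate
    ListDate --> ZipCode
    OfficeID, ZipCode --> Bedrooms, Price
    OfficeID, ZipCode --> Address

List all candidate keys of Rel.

{ListDate, OfficeID}, {OfficeID, ZipCode}

{OfficeID} never appears on the right of any FD, so every key must include it.
Closure of {ListDate, OfficeID} is {Address, Bedrooms, City, ListDate, OfficeID, Price, ZipCode}, the whole schema; {ListDate, OfficeID} is a candidate key.
Closure of {OfficeID, ZipCode} is {Address, Bedrooms, City, ListDate, OfficeID, Price, ZipCode}, the whole schema; {OfficeID, ZipCode} is a candidate key.
These are minimal and exhaustive — every other superkey contains one of them.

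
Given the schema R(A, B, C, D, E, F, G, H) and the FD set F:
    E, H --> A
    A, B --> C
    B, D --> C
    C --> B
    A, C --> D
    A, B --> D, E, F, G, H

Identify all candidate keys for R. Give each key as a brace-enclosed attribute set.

{A, B}⁺ = {A, B, C, D, E, F, G, H} — all of the relation — so {A, B} is a candidate key.
{A, C}⁺ = {A, B, C, D, E, F, G, H} — all of the relation — so {A, C} is a candidate key.
{B, E, H}⁺ = {A, B, C, D, E, F, G, H} — all of the relation — so {B, E, H} is a candidate key.
{C, E, H}⁺ = {A, B, C, D, E, F, G, H} — all of the relation — so {C, E, H} is a candidate key.
These are minimal and exhaustive — every other superkey contains one of them.

{A, B}, {A, C}, {B, E, H}, {C, E, H}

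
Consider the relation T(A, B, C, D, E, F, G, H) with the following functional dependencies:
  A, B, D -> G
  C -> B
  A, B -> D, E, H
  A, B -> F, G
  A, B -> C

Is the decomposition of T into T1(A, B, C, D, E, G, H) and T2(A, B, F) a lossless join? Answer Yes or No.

Yes

T1 ∩ T2 = {A, B}; its closure under F is {A, B, C, D, E, F, G, H}.
Since T1 ⊆ {A, B, C, D, E, F, G, H}, the intersection is a superkey of T1; the decomposition is lossless.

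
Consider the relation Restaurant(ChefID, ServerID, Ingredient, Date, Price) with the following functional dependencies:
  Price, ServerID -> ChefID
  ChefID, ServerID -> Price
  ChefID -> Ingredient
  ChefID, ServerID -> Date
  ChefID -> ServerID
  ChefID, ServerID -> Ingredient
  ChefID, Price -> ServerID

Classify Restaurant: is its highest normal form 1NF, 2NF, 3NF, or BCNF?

Candidate keys: {ChefID}, {Price, ServerID}. Prime attributes: {ChefID, Price, ServerID}.
The left-hand side of every FD is a superkey, so BCNF is satisfied.

BCNF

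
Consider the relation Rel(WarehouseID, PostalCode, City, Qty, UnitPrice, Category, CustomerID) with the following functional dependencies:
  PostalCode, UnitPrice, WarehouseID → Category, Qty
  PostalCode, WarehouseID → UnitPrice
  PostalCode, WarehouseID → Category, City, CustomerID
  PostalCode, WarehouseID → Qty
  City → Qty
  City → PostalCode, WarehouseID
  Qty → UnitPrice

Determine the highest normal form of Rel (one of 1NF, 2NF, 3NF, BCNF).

Candidate keys: {City}, {PostalCode, WarehouseID}. Prime attributes: {City, PostalCode, WarehouseID}.
Qty → UnitPrice breaks BCNF: {Qty}⁺ = {Qty, UnitPrice}, so {Qty} is not a superkey.
Qty → UnitPrice determines the non-prime attribute {UnitPrice} from a non-superkey — 3NF is violated.
No proper subset of a key has a non-prime attribute in its closure, so there is no partial dependency; 2NF holds.

2NF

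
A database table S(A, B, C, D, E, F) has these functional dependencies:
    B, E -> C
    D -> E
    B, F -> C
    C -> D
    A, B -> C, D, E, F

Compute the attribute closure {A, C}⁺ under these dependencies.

Start with {A, C}.
C -> D applies; add {D} → now {A, C, D}.
D -> E applies; add {E} → now {A, C, D, E}.
No further FD applies.

{A, C, D, E}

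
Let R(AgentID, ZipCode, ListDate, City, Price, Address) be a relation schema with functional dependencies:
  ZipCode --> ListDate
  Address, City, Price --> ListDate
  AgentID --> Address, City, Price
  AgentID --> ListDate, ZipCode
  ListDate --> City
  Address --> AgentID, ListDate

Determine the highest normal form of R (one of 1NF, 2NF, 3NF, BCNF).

2NF

Candidate keys: {Address}, {AgentID}. Prime attributes: {Address, AgentID}.
ZipCode --> ListDate: {ZipCode}⁺ = {City, ListDate, ZipCode}, which is not all of the attributes, so the left side is not a superkey — BCNF is violated.
ZipCode --> ListDate determines the non-prime attribute {ListDate} from a non-superkey — 3NF is violated.
Every candidate key is a single attribute, so no partial dependency is possible; 2NF holds.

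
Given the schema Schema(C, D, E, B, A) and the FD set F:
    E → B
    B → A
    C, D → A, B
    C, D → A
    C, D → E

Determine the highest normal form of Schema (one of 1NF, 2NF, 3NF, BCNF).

Candidate key: {C, D}. Prime attributes: {C, D}.
E → B breaks BCNF: {E}⁺ = {A, B, E}, so {E} is not a superkey.
Because {B} is non-prime and the left side of E → B is not a superkey, the relation is not in 3NF.
Checking every proper subset of each key, none determines a non-prime attribute — 2NF is satisfied.

2NF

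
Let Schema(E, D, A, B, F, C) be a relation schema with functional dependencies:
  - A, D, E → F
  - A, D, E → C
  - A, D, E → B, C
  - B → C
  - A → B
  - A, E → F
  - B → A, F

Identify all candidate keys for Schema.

No FD produces {D, E}, so they must be in every candidate key.
Closure of {A, D, E} is {A, B, C, D, E, F}, the whole schema; {A, D, E} is a candidate key.
Closure of {B, D, E} is {A, B, C, D, E, F}, the whole schema; {B, D, E} is a candidate key.
No proper subset of any of these is a key, and no other minimal superkey exists.

{A, D, E}, {B, D, E}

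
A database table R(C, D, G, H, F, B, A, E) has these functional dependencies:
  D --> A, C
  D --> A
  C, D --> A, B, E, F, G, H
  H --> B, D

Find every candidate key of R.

{D} is a candidate key since {D}⁺ = {A, B, C, D, E, F, G, H} covers every attribute.
{H} is a candidate key since {H}⁺ = {A, B, C, D, E, F, G, H} covers every attribute.
These are minimal and exhaustive — every other superkey contains one of them.

{D}, {H}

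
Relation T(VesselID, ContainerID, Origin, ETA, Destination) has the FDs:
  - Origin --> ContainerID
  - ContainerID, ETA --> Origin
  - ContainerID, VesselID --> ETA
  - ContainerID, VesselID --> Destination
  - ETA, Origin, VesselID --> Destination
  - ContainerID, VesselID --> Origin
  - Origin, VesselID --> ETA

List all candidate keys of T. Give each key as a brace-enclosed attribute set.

{VesselID} never appears on the right of any FD, so every key must include it.
{ContainerID, VesselID}⁺ = {ContainerID, Destination, ETA, Origin, VesselID} — all of the relation — so {ContainerID, VesselID} is a candidate key.
{Origin, VesselID}⁺ = {ContainerID, Destination, ETA, Origin, VesselID} — all of the relation — so {Origin, VesselID} is a candidate key.
Any other superkey properly contains one of these, so there are no further candidate keys.

{ContainerID, VesselID}, {Origin, VesselID}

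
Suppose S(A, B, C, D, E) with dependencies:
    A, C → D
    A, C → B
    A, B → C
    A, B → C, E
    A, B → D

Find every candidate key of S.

{A, B}, {A, C}

Attributes never on any right-hand side: {A} — every candidate key must contain it.
{A, B}⁺ = {A, B, C, D, E} — all of the relation — so {A, B} is a candidate key.
{A, C}⁺ = {A, B, C, D, E} — all of the relation — so {A, C} is a candidate key.
These are minimal and exhaustive — every other superkey contains one of them.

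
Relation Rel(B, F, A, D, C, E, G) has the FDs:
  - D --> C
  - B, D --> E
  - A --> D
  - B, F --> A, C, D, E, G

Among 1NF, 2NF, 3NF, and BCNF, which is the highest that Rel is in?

Candidate key: {B, F}. Prime attributes: {B, F}.
D --> C breaks BCNF: {D}⁺ = {C, D}, so {D} is not a superkey.
D --> C determines the non-prime attribute {C} from a non-superkey — 3NF is violated.
No non-prime attribute depends on a proper subset of any candidate key, so 2NF holds.

2NF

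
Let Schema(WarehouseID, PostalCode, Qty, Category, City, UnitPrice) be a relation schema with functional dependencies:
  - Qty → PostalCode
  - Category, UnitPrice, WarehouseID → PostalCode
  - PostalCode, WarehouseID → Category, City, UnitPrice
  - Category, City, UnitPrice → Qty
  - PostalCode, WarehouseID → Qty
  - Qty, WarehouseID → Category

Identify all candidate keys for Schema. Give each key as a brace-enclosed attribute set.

{WarehouseID} never appears on the right of any FD, so every key must include it.
{PostalCode, WarehouseID} is a candidate key since {PostalCode, WarehouseID}⁺ = {Category, City, PostalCode, Qty, UnitPrice, WarehouseID} covers every attribute.
{Qty, WarehouseID} is a candidate key since {Qty, WarehouseID}⁺ = {Category, City, PostalCode, Qty, UnitPrice, WarehouseID} covers every attribute.
{Category, UnitPrice, WarehouseID} is a candidate key since {Category, UnitPrice, WarehouseID}⁺ = {Category, City, PostalCode, Qty, UnitPrice, WarehouseID} covers every attribute.
Any other superkey properly contains one of these, so there are no further candidate keys.

{Category, UnitPrice, WarehouseID}, {PostalCode, WarehouseID}, {Qty, WarehouseID}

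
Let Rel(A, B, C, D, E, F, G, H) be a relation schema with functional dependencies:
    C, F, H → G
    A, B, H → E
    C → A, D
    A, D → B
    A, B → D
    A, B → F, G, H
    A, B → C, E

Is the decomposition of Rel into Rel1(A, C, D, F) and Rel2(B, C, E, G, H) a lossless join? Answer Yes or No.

The shared attributes are {C} and {C}⁺ = {A, B, C, D, E, F, G, H}.
This includes all of Rel1, so the common attributes are a superkey of Rel1 — the join is lossless.

Yes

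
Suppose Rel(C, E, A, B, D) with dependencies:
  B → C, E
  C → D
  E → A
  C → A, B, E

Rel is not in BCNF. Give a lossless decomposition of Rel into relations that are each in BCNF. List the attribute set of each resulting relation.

{A, E}; {B, C, D, E}

Candidate keys of the original relation: {B}, {C}.
In {A, B, C, D, E}, {E} is not a superkey ({E}⁺ restricted to this set is {A, E}), so split on E → A into {A, E} and {B, C, D, E}.
{A, E} is in BCNF.
{B, C, D, E} is in BCNF.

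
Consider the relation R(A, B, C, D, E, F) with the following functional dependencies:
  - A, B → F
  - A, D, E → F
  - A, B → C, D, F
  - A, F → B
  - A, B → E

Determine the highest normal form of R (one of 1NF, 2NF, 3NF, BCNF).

BCNF

Candidate keys: {A, B}, {A, D, E}, {A, F}. Prime attributes: {A, B, D, E, F}.
Each dependency's left side is a superkey — BCNF holds.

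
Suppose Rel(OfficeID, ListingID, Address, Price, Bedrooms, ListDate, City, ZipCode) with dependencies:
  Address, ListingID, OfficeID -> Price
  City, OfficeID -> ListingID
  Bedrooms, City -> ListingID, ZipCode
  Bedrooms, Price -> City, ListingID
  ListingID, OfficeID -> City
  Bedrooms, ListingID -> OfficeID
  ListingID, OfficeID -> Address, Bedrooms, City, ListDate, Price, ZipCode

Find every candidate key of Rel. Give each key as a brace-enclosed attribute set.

{Bedrooms, City}, {Bedrooms, ListingID}, {Bedrooms, Price}, {City, OfficeID}, {ListingID, OfficeID}

Closure of {Bedrooms, City} is {Address, Bedrooms, City, ListDate, ListingID, OfficeID, Price, ZipCode}, the whole schema; {Bedrooms, City} is a candidate key.
Closure of {Bedrooms, ListingID} is {Address, Bedrooms, City, ListDate, ListingID, OfficeID, Price, ZipCode}, the whole schema; {Bedrooms, ListingID} is a candidate key.
Closure of {Bedrooms, Price} is {Address, Bedrooms, City, ListDate, ListingID, OfficeID, Price, ZipCode}, the whole schema; {Bedrooms, Price} is a candidate key.
Closure of {City, OfficeID} is {Address, Bedrooms, City, ListDate, ListingID, OfficeID, Price, ZipCode}, the whole schema; {City, OfficeID} is a candidate key.
Closure of {ListingID, OfficeID} is {Address, Bedrooms, City, ListDate, ListingID, OfficeID, Price, ZipCode}, the whole schema; {ListingID, OfficeID} is a candidate key.
No proper subset of any of these is a key, and no other minimal superkey exists.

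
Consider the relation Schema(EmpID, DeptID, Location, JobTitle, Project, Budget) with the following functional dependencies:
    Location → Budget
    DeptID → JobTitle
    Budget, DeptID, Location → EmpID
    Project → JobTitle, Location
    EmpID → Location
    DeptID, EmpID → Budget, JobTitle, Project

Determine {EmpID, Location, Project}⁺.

Start with {EmpID, Location, Project}.
Location → Budget applies; add {Budget} → now {Budget, EmpID, Location, Project}.
Project → JobTitle, Location applies; add {JobTitle} → now {Budget, EmpID, JobTitle, Location, Project}.
No further FD applies.

{Budget, EmpID, JobTitle, Location, Project}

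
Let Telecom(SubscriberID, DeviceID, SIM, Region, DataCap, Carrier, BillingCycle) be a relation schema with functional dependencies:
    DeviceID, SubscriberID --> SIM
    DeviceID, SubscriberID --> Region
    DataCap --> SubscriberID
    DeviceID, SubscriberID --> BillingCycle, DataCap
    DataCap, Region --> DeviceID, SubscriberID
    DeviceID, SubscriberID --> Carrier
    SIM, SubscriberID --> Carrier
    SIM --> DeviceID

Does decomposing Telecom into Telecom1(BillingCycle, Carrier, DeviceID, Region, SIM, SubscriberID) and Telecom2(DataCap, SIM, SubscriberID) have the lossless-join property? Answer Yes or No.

Yes

Common attributes: {SIM, SubscriberID}; their closure is {BillingCycle, Carrier, DataCap, DeviceID, Region, SIM, SubscriberID}.
Telecom1 is contained in that closure, so Telecom1 ∩ Telecom2 --> Telecom1 holds and the join is lossless.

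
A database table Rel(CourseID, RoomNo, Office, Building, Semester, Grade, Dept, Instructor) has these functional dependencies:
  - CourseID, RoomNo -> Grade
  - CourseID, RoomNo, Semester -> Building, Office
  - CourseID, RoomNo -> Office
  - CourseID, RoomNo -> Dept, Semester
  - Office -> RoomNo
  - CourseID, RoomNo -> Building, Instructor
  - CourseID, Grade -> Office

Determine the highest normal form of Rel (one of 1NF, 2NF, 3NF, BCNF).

Candidate keys: {CourseID, Grade}, {CourseID, Office}, {CourseID, RoomNo}. Prime attributes: {CourseID, Grade, Office, RoomNo}.
For Office -> RoomNo we have {Office}⁺ = {Office, RoomNo}; {Office} is not a superkey, so BCNF fails.
But every attribute on its right side ({RoomNo}) is prime, and the same holds for every other non-superkey FD, so 3NF still holds.

3NF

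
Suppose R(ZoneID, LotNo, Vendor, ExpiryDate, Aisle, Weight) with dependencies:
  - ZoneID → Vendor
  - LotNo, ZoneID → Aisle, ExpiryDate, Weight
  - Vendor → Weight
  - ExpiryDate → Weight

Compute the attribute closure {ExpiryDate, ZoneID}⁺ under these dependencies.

{ExpiryDate, Vendor, Weight, ZoneID}

Start with {ExpiryDate, ZoneID}.
ZoneID → Vendor applies; add {Vendor} → now {ExpiryDate, Vendor, ZoneID}.
Vendor → Weight applies; add {Weight} → now {ExpiryDate, Vendor, Weight, ZoneID}.
No further FD applies.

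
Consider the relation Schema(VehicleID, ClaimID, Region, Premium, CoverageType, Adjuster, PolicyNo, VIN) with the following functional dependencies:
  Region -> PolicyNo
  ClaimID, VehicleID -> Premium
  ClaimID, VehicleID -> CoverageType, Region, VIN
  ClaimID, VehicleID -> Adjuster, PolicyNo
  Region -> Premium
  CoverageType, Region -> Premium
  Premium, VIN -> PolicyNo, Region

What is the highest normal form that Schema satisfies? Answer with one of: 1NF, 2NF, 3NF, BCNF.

Candidate key: {ClaimID, VehicleID}. Prime attributes: {ClaimID, VehicleID}.
For Region -> PolicyNo we have {Region}⁺ = {PolicyNo, Premium, Region}; {Region} is not a superkey, so BCNF fails.
Region -> PolicyNo has non-prime {PolicyNo} on the right and a non-superkey on the left, so 3NF fails.
No proper subset of a key has a non-prime attribute in its closure, so there is no partial dependency; 2NF holds.

2NF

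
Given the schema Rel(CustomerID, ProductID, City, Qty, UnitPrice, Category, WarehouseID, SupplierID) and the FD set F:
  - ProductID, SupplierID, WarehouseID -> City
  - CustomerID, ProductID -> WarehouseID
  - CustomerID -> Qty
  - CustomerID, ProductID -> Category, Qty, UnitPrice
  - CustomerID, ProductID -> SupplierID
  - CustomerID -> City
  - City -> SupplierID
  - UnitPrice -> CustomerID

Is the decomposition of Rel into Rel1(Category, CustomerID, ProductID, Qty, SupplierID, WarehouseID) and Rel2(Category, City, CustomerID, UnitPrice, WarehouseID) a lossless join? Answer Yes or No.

No

Common attributes: {Category, CustomerID, WarehouseID}; their closure is {Category, City, CustomerID, Qty, SupplierID, WarehouseID}.
Neither Rel1 nor Rel2 is contained in that closure, so the decomposition is lossy.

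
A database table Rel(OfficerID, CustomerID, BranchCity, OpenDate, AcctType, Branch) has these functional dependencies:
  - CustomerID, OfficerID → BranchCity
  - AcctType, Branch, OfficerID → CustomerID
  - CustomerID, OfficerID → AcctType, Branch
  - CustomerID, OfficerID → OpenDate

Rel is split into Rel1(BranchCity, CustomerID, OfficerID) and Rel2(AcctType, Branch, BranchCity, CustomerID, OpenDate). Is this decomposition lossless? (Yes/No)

Common attributes: {BranchCity, CustomerID}; their closure is {BranchCity, CustomerID}.
Neither Rel1 nor Rel2 is contained in that closure, so the decomposition is lossy.

No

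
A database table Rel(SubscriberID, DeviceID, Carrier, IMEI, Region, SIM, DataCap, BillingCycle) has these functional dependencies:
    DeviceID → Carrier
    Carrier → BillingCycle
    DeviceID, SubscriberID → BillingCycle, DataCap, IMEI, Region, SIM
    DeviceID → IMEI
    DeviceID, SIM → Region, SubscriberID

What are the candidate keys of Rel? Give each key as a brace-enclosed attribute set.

Attributes never on any right-hand side: {DeviceID} — every candidate key must contain it.
{DeviceID, SIM}⁺ = {BillingCycle, Carrier, DataCap, DeviceID, IMEI, Region, SIM, SubscriberID}, which is every attribute, so {DeviceID, SIM} is a candidate key.
{DeviceID, SubscriberID}⁺ = {BillingCycle, Carrier, DataCap, DeviceID, IMEI, Region, SIM, SubscriberID}, which is every attribute, so {DeviceID, SubscriberID} is a candidate key.
Any other superkey properly contains one of these, so there are no further candidate keys.

{DeviceID, SIM}, {DeviceID, SubscriberID}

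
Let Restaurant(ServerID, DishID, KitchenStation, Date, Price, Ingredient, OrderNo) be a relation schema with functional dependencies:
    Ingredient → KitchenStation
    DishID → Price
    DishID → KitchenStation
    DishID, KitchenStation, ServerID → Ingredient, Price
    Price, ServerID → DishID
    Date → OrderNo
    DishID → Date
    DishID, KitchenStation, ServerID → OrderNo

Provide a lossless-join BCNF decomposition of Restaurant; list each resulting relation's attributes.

{Date, DishID, Price}; {Date, OrderNo}; {DishID, Ingredient, ServerID}; {Ingredient, KitchenStation}

Candidate keys of the original relation: {DishID, ServerID}, {Price, ServerID}.
Within {Date, DishID, Ingredient, KitchenStation, OrderNo, Price, ServerID}: {Ingredient}⁺ ∩ {Date, DishID, Ingredient, KitchenStation, OrderNo, Price, ServerID} = {Ingredient, KitchenStation}, not the whole set, so Ingredient → KitchenStation violates BCNF; decompose into {Ingredient, KitchenStation} and {Date, DishID, Ingredient, OrderNo, Price, ServerID}.
{Ingredient, KitchenStation} has no BCNF violation.
Within {Date, DishID, Ingredient, OrderNo, Price, ServerID}: {DishID}⁺ ∩ {Date, DishID, Ingredient, OrderNo, Price, ServerID} = {Date, DishID, OrderNo, Price}, not the whole set, so DishID → Date, OrderNo, Price violates BCNF; decompose into {Date, DishID, OrderNo, Price} and {DishID, Ingredient, ServerID}.
Within {Date, DishID, OrderNo, Price}: {Date}⁺ ∩ {Date, DishID, OrderNo, Price} = {Date, OrderNo}, not the whole set, so Date → OrderNo violates BCNF; decompose into {Date, OrderNo} and {Date, DishID, Price}.
{Date, OrderNo} has no BCNF violation.
{Date, DishID, Price} has no BCNF violation.
{DishID, Ingredient, ServerID} has no BCNF violation.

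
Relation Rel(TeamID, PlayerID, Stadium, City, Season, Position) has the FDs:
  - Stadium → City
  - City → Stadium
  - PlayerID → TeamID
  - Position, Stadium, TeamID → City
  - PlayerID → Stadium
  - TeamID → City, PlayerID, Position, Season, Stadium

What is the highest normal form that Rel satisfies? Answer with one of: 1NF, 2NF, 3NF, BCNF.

Candidate keys: {PlayerID}, {TeamID}. Prime attributes: {PlayerID, TeamID}.
For Stadium → City we have {Stadium}⁺ = {City, Stadium}; {Stadium} is not a superkey, so BCNF fails.
Because {City} is non-prime and the left side of Stadium → City is not a superkey, the relation is not in 3NF.
With only single-attribute keys there can be no partial dependency, so 2NF holds.

2NF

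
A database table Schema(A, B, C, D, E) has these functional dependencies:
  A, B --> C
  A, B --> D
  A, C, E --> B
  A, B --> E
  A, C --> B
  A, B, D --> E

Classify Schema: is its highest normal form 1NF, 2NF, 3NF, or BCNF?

Candidate keys: {A, B}, {A, C}. Prime attributes: {A, B, C}.
The left-hand side of every FD is a superkey, so BCNF is satisfied.

BCNF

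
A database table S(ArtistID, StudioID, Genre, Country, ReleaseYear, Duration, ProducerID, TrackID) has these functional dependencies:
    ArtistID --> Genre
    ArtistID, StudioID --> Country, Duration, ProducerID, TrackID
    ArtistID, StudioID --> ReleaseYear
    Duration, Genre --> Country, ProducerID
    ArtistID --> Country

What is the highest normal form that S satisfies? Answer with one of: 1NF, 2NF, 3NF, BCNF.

1NF

Candidate key: {ArtistID, StudioID}. Prime attributes: {ArtistID, StudioID}.
For ArtistID --> Genre we have {ArtistID}⁺ = {ArtistID, Country, Genre}; {ArtistID} is not a superkey, so BCNF fails.
Because {Genre} is non-prime and the left side of ArtistID --> Genre is not a superkey, the relation is not in 3NF.
{ArtistID} is a proper subset of the key {ArtistID, StudioID}, and {ArtistID}⁺ contains the non-prime attributes {Country, Genre} — a partial dependency, so 2NF is violated.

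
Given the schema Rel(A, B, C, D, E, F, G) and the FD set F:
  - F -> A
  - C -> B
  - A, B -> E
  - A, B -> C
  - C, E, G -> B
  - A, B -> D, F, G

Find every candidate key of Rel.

{A, B}, {A, C}, {B, F}, {C, F}

{A, B}⁺ = {A, B, C, D, E, F, G} — all of the relation — so {A, B} is a candidate key.
{A, C}⁺ = {A, B, C, D, E, F, G} — all of the relation — so {A, C} is a candidate key.
{B, F}⁺ = {A, B, C, D, E, F, G} — all of the relation — so {B, F} is a candidate key.
{C, F}⁺ = {A, B, C, D, E, F, G} — all of the relation — so {C, F} is a candidate key.
Any other superkey properly contains one of these, so there are no further candidate keys.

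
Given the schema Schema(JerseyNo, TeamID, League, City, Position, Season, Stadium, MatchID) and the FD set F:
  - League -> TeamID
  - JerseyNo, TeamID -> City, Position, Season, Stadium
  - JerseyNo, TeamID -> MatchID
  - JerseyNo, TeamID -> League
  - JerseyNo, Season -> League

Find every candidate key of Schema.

{JerseyNo, League}, {JerseyNo, Season}, {JerseyNo, TeamID}

Attributes never on any right-hand side: {JerseyNo} — every candidate key must contain it.
{JerseyNo, League}⁺ = {City, JerseyNo, League, MatchID, Position, Season, Stadium, TeamID} — all of the relation — so {JerseyNo, League} is a candidate key.
{JerseyNo, Season}⁺ = {City, JerseyNo, League, MatchID, Position, Season, Stadium, TeamID} — all of the relation — so {JerseyNo, Season} is a candidate key.
{JerseyNo, TeamID}⁺ = {City, JerseyNo, League, MatchID, Position, Season, Stadium, TeamID} — all of the relation — so {JerseyNo, TeamID} is a candidate key.
No proper subset of any of these is a key, and no other minimal superkey exists.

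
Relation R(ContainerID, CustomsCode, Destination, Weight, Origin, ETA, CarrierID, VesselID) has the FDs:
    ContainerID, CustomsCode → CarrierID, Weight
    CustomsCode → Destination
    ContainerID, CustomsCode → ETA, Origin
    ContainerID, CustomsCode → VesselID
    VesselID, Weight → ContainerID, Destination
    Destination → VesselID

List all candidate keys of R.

Attributes never on any right-hand side: {CustomsCode} — every candidate key must contain it.
Closure of {ContainerID, CustomsCode} is {CarrierID, ContainerID, CustomsCode, Destination, ETA, Origin, VesselID, Weight}, the whole schema; {ContainerID, CustomsCode} is a candidate key.
Closure of {CustomsCode, Weight} is {CarrierID, ContainerID, CustomsCode, Destination, ETA, Origin, VesselID, Weight}, the whole schema; {CustomsCode, Weight} is a candidate key.
These are minimal and exhaustive — every other superkey contains one of them.

{ContainerID, CustomsCode}, {CustomsCode, Weight}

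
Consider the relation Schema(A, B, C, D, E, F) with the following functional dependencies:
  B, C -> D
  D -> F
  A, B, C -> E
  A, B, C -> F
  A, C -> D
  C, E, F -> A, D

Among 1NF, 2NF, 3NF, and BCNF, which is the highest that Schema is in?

1NF

Candidate keys: {A, B, C}, {B, C, E}. Prime attributes: {A, B, C, E}.
B, C -> D: {B, C}⁺ = {B, C, D, F}, which is not all of the attributes, so the left side is not a superkey — BCNF is violated.
B, C -> D determines the non-prime attribute {D} from a non-superkey — 3NF is violated.
{A, C} is a proper subset of the key {A, B, C}, and {A, C}⁺ contains the non-prime attributes {D, F} — a partial dependency, so 2NF is violated.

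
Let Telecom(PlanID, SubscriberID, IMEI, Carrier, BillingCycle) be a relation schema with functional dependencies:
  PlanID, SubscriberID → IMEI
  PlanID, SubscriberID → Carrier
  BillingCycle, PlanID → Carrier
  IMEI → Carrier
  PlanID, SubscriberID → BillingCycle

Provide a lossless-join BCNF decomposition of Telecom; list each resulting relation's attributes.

{BillingCycle, Carrier, PlanID}; {BillingCycle, IMEI, PlanID, SubscriberID}

Candidate key of the original relation: {PlanID, SubscriberID}.
In {BillingCycle, Carrier, IMEI, PlanID, SubscriberID}, {BillingCycle, PlanID} is not a superkey ({BillingCycle, PlanID}⁺ restricted to this set is {BillingCycle, Carrier, PlanID}), so split on BillingCycle, PlanID → Carrier into {BillingCycle, Carrier, PlanID} and {BillingCycle, IMEI, PlanID, SubscriberID}.
{BillingCycle, Carrier, PlanID} is in BCNF.
{BillingCycle, IMEI, PlanID, SubscriberID} is in BCNF.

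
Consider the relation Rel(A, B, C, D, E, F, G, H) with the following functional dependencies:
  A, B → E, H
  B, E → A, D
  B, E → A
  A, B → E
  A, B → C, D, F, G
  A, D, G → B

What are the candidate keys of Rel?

{A, B}, {A, D, G}, {B, E}

{A, B}⁺ = {A, B, C, D, E, F, G, H} — all of the relation — so {A, B} is a candidate key.
{B, E}⁺ = {A, B, C, D, E, F, G, H} — all of the relation — so {B, E} is a candidate key.
{A, D, G}⁺ = {A, B, C, D, E, F, G, H} — all of the relation — so {A, D, G} is a candidate key.
These are minimal and exhaustive — every other superkey contains one of them.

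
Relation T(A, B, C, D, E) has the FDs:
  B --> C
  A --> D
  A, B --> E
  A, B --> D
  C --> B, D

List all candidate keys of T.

{A} never appears on the right of any FD, so every key must include it.
{A, B}⁺ = {A, B, C, D, E}, which is every attribute, so {A, B} is a candidate key.
{A, C}⁺ = {A, B, C, D, E}, which is every attribute, so {A, C} is a candidate key.
No proper subset of any of these is a key, and no other minimal superkey exists.

{A, B}, {A, C}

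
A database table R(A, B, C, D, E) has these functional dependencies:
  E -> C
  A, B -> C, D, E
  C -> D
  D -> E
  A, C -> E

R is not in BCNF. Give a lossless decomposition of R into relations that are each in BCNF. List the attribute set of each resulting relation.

{A, B, E}; {C, D, E}

Candidate key of the original relation: {A, B}.
{A, B, C, D, E}: {E} determines {C, D, E} here but is not a superkey — split on E -> C, D, giving {C, D, E} and {A, B, E}.
{C, D, E} is in BCNF.
{A, B, E} is in BCNF.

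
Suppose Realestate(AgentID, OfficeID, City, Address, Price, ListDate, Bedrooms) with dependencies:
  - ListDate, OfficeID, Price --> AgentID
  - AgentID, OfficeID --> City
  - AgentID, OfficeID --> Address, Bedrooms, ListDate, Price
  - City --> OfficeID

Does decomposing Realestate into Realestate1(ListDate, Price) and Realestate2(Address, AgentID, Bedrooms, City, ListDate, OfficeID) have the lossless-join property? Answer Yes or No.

Realestate1 ∩ Realestate2 = {ListDate}; its closure under F is {ListDate}.
Realestate1 ⊄ {ListDate} and Realestate2 ⊄ {ListDate}, so the split is lossy.

No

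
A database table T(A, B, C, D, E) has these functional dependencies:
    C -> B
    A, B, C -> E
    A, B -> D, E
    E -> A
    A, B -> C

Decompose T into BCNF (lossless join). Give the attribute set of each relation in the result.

Candidate keys of the original relation: {A, B}, {A, C}, {B, E}, {C, E}.
In {A, B, C, D, E}, {C} is not a superkey ({C}⁺ restricted to this set is {B, C}), so split on C -> B into {B, C} and {A, C, D, E}.
{B, C}: every determinant is a superkey — BCNF.
In {A, C, D, E}, {E} is not a superkey ({E}⁺ restricted to this set is {A, E}), so split on E -> A into {A, E} and {C, D, E}.
{A, E}: every determinant is a superkey — BCNF.
{C, D, E}: every determinant is a superkey — BCNF.

{A, E}; {B, C}; {C, D, E}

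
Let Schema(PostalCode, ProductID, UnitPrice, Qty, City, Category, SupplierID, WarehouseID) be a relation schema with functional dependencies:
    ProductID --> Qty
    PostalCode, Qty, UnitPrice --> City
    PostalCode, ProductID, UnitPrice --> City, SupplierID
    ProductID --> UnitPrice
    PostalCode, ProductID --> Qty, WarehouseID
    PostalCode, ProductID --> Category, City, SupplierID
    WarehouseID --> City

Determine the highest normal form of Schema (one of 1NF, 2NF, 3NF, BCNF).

Candidate key: {PostalCode, ProductID}. Prime attributes: {PostalCode, ProductID}.
ProductID --> Qty breaks BCNF: {ProductID}⁺ = {ProductID, Qty, UnitPrice}, so {ProductID} is not a superkey.
ProductID --> Qty determines the non-prime attribute {Qty} from a non-superkey — 3NF is violated.
{ProductID} is a proper subset of the key {PostalCode, ProductID}, and {ProductID}⁺ contains the non-prime attributes {Qty, UnitPrice} — a partial dependency, so 2NF is violated.

1NF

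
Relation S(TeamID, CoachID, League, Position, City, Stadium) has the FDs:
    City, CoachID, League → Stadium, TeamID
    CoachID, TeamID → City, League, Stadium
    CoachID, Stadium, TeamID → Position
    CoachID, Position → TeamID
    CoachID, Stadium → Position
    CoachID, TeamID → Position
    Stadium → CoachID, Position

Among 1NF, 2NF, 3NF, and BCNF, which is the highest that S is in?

Candidate keys: {City, CoachID, League}, {CoachID, Position}, {CoachID, TeamID}, {Stadium}. Prime attributes: {City, CoachID, League, Position, Stadium, TeamID}.
Each dependency's left side is a superkey — BCNF holds.

BCNF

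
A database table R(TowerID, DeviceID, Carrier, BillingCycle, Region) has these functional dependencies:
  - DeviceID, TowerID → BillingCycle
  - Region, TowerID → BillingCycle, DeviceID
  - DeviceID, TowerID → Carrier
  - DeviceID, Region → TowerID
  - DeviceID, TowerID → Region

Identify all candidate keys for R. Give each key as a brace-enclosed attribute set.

{DeviceID, Region}, {DeviceID, TowerID}, {Region, TowerID}

Closure of {DeviceID, Region} is {BillingCycle, Carrier, DeviceID, Region, TowerID}, the whole schema; {DeviceID, Region} is a candidate key.
Closure of {DeviceID, TowerID} is {BillingCycle, Carrier, DeviceID, Region, TowerID}, the whole schema; {DeviceID, TowerID} is a candidate key.
Closure of {Region, TowerID} is {BillingCycle, Carrier, DeviceID, Region, TowerID}, the whole schema; {Region, TowerID} is a candidate key.
Any other superkey properly contains one of these, so there are no further candidate keys.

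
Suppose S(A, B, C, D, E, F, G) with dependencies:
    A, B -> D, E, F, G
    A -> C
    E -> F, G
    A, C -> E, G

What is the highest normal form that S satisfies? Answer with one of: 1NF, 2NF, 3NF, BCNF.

Candidate key: {A, B}. Prime attributes: {A, B}.
A -> C: {A}⁺ = {A, C, E, F, G}, which is not all of the attributes, so the left side is not a superkey — BCNF is violated.
A -> C has non-prime {C} on the right and a non-superkey on the left, so 3NF fails.
The proper key subset {A} of {A, B} determines non-prime {C, E, F, G}, so the relation is not even in 2NF.

1NF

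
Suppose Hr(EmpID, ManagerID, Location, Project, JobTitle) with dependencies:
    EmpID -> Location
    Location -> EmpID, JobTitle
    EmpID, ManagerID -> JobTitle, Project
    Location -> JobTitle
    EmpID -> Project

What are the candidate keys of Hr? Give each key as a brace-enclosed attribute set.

{EmpID, ManagerID}, {Location, ManagerID}

{ManagerID} never appears on the right of any FD, so every key must include it.
Closure of {EmpID, ManagerID} is {EmpID, JobTitle, Location, ManagerID, Project}, the whole schema; {EmpID, ManagerID} is a candidate key.
Closure of {Location, ManagerID} is {EmpID, JobTitle, Location, ManagerID, Project}, the whole schema; {Location, ManagerID} is a candidate key.
These are minimal and exhaustive — every other superkey contains one of them.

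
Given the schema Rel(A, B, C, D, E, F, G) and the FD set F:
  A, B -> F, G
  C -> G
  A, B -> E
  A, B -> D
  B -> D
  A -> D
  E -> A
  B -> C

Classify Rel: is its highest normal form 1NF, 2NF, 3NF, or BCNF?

1NF

Candidate keys: {A, B}, {B, E}. Prime attributes: {A, B, E}.
For C -> G we have {C}⁺ = {C, G}; {C} is not a superkey, so BCNF fails.
C -> G has non-prime {G} on the right and a non-superkey on the left, so 3NF fails.
{A} is a proper subset of the key {A, B}, and {A}⁺ contains the non-prime attribute {D} — a partial dependency, so 2NF is violated.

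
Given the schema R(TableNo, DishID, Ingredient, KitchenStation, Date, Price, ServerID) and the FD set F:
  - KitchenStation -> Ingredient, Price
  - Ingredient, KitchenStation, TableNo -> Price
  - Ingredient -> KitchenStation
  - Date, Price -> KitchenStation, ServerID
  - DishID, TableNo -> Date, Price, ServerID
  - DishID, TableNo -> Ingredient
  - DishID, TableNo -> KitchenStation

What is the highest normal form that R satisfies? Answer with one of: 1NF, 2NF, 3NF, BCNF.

Candidate key: {DishID, TableNo}. Prime attributes: {DishID, TableNo}.
For KitchenStation -> Ingredient, Price we have {KitchenStation}⁺ = {Ingredient, KitchenStation, Price}; {KitchenStation} is not a superkey, so BCNF fails.
KitchenStation -> Ingredient, Price determines the non-prime attributes {Ingredient, Price} from a non-superkey — 3NF is violated.
No non-prime attribute depends on a proper subset of any candidate key, so 2NF holds.

2NF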